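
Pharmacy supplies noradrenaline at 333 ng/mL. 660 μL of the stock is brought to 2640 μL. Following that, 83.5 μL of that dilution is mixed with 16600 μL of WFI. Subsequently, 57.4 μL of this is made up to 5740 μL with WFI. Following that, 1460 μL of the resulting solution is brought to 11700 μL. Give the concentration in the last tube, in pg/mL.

Overall dilution factor = 4 × 199.8 × 100 × 8.014 = 6.40 × 10⁵.
333 ng/mL / 6.40 × 10⁵ = 5.20 × 10⁻⁴ ng/mL = 0.520 pg/mL.

0.520 pg/mL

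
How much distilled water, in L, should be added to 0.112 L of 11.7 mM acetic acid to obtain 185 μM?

6.97 L

185 μM = 0.185 mM.
V₂ = C₁V₁/C₂ = 11.7 × 0.112 / 0.185 = 7.08 L.
Diluent to add = V₂ − V₁ = 7.08 − 0.112 = 6.97 L.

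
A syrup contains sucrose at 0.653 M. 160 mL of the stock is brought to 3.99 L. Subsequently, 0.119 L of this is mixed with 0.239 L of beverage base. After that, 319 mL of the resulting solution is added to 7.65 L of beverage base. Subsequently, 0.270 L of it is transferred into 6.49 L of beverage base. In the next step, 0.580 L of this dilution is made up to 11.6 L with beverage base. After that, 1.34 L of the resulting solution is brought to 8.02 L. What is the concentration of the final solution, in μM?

Overall dilution factor = 24.94 × 3.008 × 24.98 × 25.04 × 20 × 5.985 = 5.62 × 10⁶.
0.653 M / 5.62 × 10⁶ = 1.16 × 10⁻⁷ M = 0.116 μM.

0.116 μM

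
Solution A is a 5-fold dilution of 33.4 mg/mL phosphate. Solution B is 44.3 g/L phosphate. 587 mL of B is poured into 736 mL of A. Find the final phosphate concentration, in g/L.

C_A = 33.4 mg/mL / 5 = 6.68 mg/mL.
C_B = 44.3 g/L = 44.3 mg/mL.
C_mix = (C_A·V_A + C_B·V_B)/(V_A + V_B) = (6.68×736 + 44.3×587) / 1323 = 23.4 mg/mL = 23.4 g/L.

23.4 g/L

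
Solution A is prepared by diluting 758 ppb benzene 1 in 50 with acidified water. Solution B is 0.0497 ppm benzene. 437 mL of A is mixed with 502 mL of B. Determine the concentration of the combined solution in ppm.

C_A = 758 ppb / 50 = 15.2 ppb.
C_B = 0.0497 ppm = 49.7 ppb.
C_mix = (C_A·V_A + C_B·V_B)/(V_A + V_B) = (15.2×437 + 49.7×502) / 939.0 = 33.6 ppb = 0.0336 ppm.

0.0336 ppm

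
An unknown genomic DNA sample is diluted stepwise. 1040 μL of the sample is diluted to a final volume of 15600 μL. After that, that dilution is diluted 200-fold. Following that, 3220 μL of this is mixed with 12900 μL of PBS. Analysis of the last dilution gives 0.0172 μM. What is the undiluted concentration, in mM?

Overall dilution factor = 15 × 200 × 5.006 = 1.50 × 10⁴.
Original = 0.0172 μM × 1.50 × 10⁴ = 258 μM = 0.258 mM.

0.258 mM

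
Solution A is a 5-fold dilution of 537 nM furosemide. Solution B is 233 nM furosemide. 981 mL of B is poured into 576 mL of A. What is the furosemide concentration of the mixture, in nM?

187 nM

C_A = 537 nM / 5 = 107 nM.
C_mix = (C_A·V_A + C_B·V_B)/(V_A + V_B) = (107×576 + 233×981) / 1557 = 187 nM.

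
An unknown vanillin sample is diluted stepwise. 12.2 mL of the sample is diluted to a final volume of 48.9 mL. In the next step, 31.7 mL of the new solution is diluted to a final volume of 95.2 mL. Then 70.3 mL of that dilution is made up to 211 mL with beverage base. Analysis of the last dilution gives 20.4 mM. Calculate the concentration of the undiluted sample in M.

0.737 M

Overall dilution factor = 4.008 × 3.003 × 3.001 = 36.1.
Original = 20.4 mM × 36.1 = 737 mM = 0.737 M.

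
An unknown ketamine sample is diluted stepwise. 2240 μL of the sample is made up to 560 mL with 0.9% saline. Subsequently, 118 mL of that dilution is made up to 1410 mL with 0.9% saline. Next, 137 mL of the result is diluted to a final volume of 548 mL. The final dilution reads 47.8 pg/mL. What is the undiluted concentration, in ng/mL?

571 ng/mL

Overall dilution factor = 250 × 11.95 × 4 = 1.19 × 10⁴.
Original = 47.8 pg/mL × 1.19 × 10⁴ = 5.71 × 10⁵ pg/mL = 571 ng/mL.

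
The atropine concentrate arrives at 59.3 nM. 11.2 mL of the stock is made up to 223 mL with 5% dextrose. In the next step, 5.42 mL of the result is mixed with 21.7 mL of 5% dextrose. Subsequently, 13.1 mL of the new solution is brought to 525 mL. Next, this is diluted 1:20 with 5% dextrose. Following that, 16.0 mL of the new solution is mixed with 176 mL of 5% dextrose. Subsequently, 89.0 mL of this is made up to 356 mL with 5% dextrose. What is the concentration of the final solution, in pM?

Overall dilution factor = 19.91 × 5.004 × 40.08 × 20 × 12 × 4 = 3.83 × 10⁶.
59.3 nM / 3.83 × 10⁶ = 1.55 × 10⁻⁵ nM = 0.0155 pM.

0.0155 pM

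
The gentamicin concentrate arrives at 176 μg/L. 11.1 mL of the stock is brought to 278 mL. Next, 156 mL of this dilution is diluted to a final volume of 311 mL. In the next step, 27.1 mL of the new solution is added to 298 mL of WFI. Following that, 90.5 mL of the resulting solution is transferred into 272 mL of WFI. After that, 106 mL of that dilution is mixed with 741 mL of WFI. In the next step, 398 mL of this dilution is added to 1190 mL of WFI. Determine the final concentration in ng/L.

Overall dilution factor = 25.05 × 1.994 × 12.00 × 4.006 × 7.991 × 3.990 = 7.65 × 10⁴.
176 μg/L / 7.65 × 10⁴ = 2.30 × 10⁻³ μg/L = 2.30 ng/L.

2.30 ng/L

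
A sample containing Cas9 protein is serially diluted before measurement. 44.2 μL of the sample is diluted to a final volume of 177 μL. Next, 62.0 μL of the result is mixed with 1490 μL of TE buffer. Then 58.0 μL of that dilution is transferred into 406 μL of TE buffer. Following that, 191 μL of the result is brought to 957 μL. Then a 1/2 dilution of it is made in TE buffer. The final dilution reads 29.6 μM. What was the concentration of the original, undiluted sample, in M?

0.238 M

Overall dilution factor = 4.005 × 25.03 × 8 × 5.010 × 2 = 8036.
Original = 29.6 μM × 8036 = 2.38 × 10⁵ μM = 0.238 M.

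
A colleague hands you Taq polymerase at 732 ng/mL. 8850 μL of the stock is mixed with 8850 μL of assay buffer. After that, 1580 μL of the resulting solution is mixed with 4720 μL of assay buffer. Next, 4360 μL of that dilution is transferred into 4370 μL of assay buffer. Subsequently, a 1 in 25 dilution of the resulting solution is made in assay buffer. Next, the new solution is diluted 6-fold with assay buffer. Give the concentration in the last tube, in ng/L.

306 ng/L

Overall dilution factor = 2 × 3.987 × 2.002 × 25 × 6 = 2395.
732 ng/mL / 2395 = 0.306 ng/mL = 306 ng/L.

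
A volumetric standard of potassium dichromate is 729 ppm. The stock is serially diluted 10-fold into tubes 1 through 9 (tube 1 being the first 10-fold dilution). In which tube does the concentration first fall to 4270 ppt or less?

tube 6

Tube n has concentration 729 ppm / 10ⁿ.
Need 10ⁿ ≥ 729 ppm / 4270 ppt = 1.71 × 10⁵, so n ≥ 5.23.
First such tube: n = 6.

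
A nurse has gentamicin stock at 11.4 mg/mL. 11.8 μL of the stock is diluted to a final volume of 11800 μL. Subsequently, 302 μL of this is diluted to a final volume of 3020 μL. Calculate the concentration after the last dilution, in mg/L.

Overall dilution factor = 1000 × 10 = 1.00 × 10⁴.
11.4 mg/mL / 1.00 × 10⁴ = 1.14 × 10⁻³ mg/mL = 1.14 mg/L.

1.14 mg/L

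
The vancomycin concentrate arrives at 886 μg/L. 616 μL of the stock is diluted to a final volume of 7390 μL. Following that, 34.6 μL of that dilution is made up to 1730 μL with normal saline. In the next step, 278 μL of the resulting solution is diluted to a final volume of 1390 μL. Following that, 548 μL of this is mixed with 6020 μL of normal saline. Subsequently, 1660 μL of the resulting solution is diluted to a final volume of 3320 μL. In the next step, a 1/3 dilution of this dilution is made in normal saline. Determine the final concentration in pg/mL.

Overall dilution factor = 12.00 × 50 × 5 × 11.99 × 2 × 3 = 2.16 × 10⁵.
886 μg/L / 2.16 × 10⁵ = 4.11 × 10⁻³ μg/L = 4.11 pg/mL.

4.11 pg/mL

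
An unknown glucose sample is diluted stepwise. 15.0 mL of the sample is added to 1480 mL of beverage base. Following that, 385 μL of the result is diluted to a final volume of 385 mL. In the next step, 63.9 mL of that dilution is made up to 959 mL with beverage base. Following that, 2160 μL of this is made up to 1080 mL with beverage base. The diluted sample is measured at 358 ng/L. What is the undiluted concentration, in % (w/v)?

Overall dilution factor = 99.67 × 1000 × 15.01 × 500 = 7.48 × 10⁸.
Original = 358 ng/L × 7.48 × 10⁸ = 2.68 × 10¹¹ ng/L = 26.8 % (w/v).

26.8 % (w/v)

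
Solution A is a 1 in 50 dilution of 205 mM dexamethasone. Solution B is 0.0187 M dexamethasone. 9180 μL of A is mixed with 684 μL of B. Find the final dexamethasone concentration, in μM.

C_A = 205 mM / 50 = 4.10 mM.
C_B = 0.0187 M = 18.7 mM.
C_mix = (C_A·V_A + C_B·V_B)/(V_A + V_B) = (4.10×9180 + 18.7×684) / 9864 = 5.11 mM = 5110 μM.

5110 μM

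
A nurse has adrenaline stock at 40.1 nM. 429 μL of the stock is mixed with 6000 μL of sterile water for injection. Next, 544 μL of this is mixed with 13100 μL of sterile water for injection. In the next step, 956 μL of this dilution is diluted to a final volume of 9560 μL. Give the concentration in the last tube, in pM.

10.7 pM

Overall dilution factor = 14.99 × 25.08 × 10 = 3759.
40.1 nM / 3759 = 0.0107 nM = 10.7 pM.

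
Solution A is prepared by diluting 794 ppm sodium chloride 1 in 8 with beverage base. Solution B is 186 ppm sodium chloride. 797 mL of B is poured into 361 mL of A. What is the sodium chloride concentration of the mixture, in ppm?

C_A = 794 ppm / 8 = 99.2 ppm.
C_mix = (C_A·V_A + C_B·V_B)/(V_A + V_B) = (99.2×361 + 186×797) / 1158 = 159 ppm.

159 ppm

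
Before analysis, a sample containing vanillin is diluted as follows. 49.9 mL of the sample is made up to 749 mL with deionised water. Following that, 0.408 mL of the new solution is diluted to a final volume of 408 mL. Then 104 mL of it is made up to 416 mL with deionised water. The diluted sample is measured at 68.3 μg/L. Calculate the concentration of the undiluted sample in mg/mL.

Overall dilution factor = 15.01 × 1000 × 4 = 6.00 × 10⁴.
Original = 68.3 μg/L × 6.00 × 10⁴ = 4.10 × 10⁶ μg/L = 4.10 mg/mL.

4.10 mg/mL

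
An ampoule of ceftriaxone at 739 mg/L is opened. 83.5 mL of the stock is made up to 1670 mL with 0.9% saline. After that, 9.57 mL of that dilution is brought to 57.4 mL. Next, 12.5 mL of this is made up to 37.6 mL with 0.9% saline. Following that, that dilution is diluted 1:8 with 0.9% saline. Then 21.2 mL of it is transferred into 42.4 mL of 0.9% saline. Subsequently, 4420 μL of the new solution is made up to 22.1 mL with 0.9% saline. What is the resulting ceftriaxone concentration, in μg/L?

17.1 μg/L

Overall dilution factor = 20 × 5.998 × 3.008 × 8 × 3 × 5 = 4.33 × 10⁴.
739 mg/L / 4.33 × 10⁴ = 0.0171 mg/L = 17.1 μg/L.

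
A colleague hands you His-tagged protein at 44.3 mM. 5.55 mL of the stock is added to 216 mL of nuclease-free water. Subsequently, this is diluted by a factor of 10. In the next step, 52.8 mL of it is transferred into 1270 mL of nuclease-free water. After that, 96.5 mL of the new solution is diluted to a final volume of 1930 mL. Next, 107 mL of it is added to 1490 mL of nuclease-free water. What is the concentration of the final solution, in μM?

Overall dilution factor = 39.92 × 10 × 25.05 × 20 × 14.93 = 2.99 × 10⁶.
44.3 mM / 2.99 × 10⁶ = 1.48 × 10⁻⁵ mM = 0.0148 μM.

0.0148 μM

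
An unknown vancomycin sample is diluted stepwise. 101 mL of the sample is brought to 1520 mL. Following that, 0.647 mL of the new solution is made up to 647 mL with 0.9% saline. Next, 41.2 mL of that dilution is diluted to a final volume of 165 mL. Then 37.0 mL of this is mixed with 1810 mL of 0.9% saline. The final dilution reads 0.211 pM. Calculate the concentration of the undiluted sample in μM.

0.635 μM

Overall dilution factor = 15.05 × 1000 × 4.005 × 49.92 = 3.01 × 10⁶.
Original = 0.211 pM × 3.01 × 10⁶ = 6.35 × 10⁵ pM = 0.635 μM.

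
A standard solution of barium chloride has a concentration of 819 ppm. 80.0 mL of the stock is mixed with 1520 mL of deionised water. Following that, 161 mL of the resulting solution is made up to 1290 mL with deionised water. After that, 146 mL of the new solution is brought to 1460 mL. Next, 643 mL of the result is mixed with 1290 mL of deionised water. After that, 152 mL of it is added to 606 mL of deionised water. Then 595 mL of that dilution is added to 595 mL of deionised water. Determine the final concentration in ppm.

0.0170 ppm

Overall dilution factor = 20 × 8.012 × 10 × 3.006 × 4.987 × 2 = 4.80 × 10⁴.
819 ppm / 4.80 × 10⁴ = 0.0170 ppm.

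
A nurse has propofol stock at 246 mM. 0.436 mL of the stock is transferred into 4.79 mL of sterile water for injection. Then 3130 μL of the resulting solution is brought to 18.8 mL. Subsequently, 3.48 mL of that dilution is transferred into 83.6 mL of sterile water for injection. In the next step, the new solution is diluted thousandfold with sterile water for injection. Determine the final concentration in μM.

Overall dilution factor = 11.99 × 6.006 × 25.02 × 1000 = 1.80 × 10⁶.
246 mM / 1.80 × 10⁶ = 1.37 × 10⁻⁴ mM = 0.137 μM.

0.137 μM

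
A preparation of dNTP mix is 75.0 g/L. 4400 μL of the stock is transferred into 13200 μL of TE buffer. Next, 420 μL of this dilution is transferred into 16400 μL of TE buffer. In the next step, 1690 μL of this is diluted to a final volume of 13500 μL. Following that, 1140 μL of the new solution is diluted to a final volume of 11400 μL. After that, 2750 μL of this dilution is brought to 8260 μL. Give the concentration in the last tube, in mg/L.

1.95 mg/L

Overall dilution factor = 4 × 40.05 × 7.988 × 10 × 3.004 = 3.84 × 10⁴.
75.0 g/L / 3.84 × 10⁴ = 1.95 × 10⁻³ g/L = 1.95 mg/L.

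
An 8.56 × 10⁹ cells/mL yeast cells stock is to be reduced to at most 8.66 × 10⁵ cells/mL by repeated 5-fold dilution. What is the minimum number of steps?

Need 5ⁿ ≥ 9885, so n ≥ log(9885)/log(5) = 5.72.
Minimum whole steps: n = 6.

6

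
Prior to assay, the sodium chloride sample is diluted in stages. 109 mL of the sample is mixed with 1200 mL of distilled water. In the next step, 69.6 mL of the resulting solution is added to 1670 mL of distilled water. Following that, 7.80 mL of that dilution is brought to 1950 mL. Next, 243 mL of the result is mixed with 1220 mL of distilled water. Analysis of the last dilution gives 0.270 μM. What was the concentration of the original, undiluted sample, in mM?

122 mM

Overall dilution factor = 12.01 × 24.99 × 250 × 6.021 = 4.52 × 10⁵.
Original = 0.270 μM × 4.52 × 10⁵ = 1.22 × 10⁵ μM = 122 mM.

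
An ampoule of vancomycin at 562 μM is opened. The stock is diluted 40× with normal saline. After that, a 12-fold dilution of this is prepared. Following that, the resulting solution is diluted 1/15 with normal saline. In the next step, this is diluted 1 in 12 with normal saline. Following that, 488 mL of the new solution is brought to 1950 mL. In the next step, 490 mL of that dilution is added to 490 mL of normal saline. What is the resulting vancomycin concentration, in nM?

0.814 nM

Overall dilution factor = 40 × 12 × 15 × 12 × 3.996 × 2 = 6.90 × 10⁵.
562 μM / 6.90 × 10⁵ = 8.14 × 10⁻⁴ μM = 0.814 nM.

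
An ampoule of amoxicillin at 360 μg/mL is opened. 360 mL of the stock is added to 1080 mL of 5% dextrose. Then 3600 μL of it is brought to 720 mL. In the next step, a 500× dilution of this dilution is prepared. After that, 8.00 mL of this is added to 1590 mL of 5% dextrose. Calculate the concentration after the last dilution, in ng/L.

4.51 ng/L

Overall dilution factor = 4 × 200 × 500 × 199.8 = 7.99 × 10⁷.
360 μg/mL / 7.99 × 10⁷ = 4.51 × 10⁻⁶ μg/mL = 4.51 ng/L.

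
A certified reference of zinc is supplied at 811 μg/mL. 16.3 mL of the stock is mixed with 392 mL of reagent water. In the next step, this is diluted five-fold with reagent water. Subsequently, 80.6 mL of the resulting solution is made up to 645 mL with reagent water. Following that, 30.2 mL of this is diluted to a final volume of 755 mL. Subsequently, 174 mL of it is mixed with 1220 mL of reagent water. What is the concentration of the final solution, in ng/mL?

4.04 ng/mL

Overall dilution factor = 25.05 × 5 × 8.002 × 25 × 8.011 = 2.01 × 10⁵.
811 μg/mL / 2.01 × 10⁵ = 4.04 × 10⁻³ μg/mL = 4.04 ng/mL.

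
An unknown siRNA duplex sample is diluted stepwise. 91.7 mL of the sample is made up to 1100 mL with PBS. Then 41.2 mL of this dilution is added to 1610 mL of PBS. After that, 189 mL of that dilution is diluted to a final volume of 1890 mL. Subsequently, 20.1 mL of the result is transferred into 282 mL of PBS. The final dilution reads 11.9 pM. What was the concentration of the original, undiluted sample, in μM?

Overall dilution factor = 12.00 × 40.08 × 10 × 15.03 = 7.23 × 10⁴.
Original = 11.9 pM × 7.23 × 10⁴ = 8.60 × 10⁵ pM = 0.860 μM.

0.860 μM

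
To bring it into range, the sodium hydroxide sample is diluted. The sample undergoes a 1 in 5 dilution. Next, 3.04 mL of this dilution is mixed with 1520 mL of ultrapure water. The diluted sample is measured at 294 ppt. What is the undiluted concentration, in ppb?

Overall dilution factor = 5 × 501 = 2505.
Original = 294 ppt × 2505 = 7.36 × 10⁵ ppt = 736 ppb.

736 ppb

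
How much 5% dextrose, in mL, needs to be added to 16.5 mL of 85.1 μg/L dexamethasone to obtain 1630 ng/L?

845 mL

1630 ng/L = 1.63 μg/L.
V₂ = C₁V₁/C₂ = 85.1 × 16.5 / 1.63 = 861 mL.
Diluent to add = V₂ − V₁ = 861 − 16.5 = 845 mL.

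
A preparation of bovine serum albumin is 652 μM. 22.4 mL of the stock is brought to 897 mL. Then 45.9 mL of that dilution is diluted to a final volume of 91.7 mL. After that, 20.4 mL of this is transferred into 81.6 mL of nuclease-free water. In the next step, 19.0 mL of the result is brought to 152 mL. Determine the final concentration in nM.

Overall dilution factor = 40.04 × 1.998 × 5 × 8 = 3200.
652 μM / 3200 = 0.204 μM = 204 nM.

204 nM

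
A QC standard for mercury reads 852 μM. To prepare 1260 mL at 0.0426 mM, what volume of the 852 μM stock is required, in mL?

0.0426 mM = 42.6 μM.
V₁ = C₂V₂/C₁ = 42.6 × 1260 / 852 = 63.0 mL.

63.0 mL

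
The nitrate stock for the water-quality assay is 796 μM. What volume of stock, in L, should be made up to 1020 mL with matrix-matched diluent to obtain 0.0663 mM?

0.0663 mM = 66.3 μM.
V₁ = C₂V₂/C₁ = 66.3 × 1020 / 796 = 85.0 mL = 0.0850 L.

0.0850 L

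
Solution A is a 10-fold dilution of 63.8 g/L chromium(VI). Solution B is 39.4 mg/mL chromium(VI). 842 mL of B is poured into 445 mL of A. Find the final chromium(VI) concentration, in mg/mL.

C_A = 63.8 g/L / 10 = 6.38 g/L.
C_B = 39.4 mg/mL = 39.4 g/L.
C_mix = (C_A·V_A + C_B·V_B)/(V_A + V_B) = (6.38×445 + 39.4×842) / 1287 = 28.0 g/L = 28.0 mg/mL.

28.0 mg/mL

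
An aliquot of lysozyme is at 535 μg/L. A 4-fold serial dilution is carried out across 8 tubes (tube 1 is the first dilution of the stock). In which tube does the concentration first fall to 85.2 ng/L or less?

Tube n has concentration 535 μg/L / 4ⁿ.
Need 4ⁿ ≥ 535 μg/L / 85.2 ng/L = 6279, so n ≥ 6.31.
First such tube: n = 7.

tube 7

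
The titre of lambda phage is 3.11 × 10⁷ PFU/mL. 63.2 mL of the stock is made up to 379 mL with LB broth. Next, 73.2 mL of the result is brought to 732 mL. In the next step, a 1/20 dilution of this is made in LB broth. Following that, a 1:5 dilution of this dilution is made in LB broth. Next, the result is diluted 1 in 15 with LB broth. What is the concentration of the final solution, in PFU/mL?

Overall dilution factor = 5.997 × 10 × 20 × 5 × 15 = 9.00 × 10⁴.
3.11 × 10⁷ PFU/mL / 9.00 × 10⁴ = 346 PFU/mL.

346 PFU/mL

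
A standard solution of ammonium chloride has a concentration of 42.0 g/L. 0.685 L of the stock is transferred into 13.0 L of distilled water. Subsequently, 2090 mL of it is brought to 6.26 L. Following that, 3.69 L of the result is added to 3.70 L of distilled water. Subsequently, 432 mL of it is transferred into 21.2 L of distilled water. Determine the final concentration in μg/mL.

Overall dilution factor = 19.98 × 2.995 × 2.003 × 50.07 = 6001.
42.0 g/L / 6001 = 7.00 × 10⁻³ g/L = 7.00 μg/mL.

7.00 μg/mL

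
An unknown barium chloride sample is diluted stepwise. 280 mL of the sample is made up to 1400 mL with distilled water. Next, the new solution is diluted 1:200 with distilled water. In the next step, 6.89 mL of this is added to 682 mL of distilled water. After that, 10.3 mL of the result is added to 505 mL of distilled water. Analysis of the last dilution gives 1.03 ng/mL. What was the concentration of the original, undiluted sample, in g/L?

Overall dilution factor = 5 × 200 × 99.98 × 50.03 = 5.00 × 10⁶.
Original = 1.03 ng/mL × 5.00 × 10⁶ = 5.15 × 10⁶ ng/mL = 5.15 g/L.

5.15 g/L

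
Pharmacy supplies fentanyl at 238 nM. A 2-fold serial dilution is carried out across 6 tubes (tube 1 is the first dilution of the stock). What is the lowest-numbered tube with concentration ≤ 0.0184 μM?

tube 4

Tube n has concentration 238 nM / 2ⁿ.
Need 2ⁿ ≥ 238 nM / 0.0184 μM = 12.9, so n ≥ 3.69.
First such tube: n = 4.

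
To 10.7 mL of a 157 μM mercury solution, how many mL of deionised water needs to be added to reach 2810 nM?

587 mL

2810 nM = 2.81 μM.
V₂ = C₁V₁/C₂ = 157 × 10.7 / 2.81 = 598 mL.
Diluent to add = V₂ − V₁ = 598 − 10.7 = 587 mL.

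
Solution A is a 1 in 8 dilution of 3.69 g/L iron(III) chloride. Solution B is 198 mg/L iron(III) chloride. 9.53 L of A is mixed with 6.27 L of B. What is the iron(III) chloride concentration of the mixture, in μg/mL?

357 μg/mL

C_A = 3.69 g/L / 8 = 0.461 g/L.
C_B = 198 mg/L = 0.198 g/L.
C_mix = (C_A·V_A + C_B·V_B)/(V_A + V_B) = (0.461×9.53 + 0.198×6.27) / 15.80 = 0.357 g/L = 357 μg/mL.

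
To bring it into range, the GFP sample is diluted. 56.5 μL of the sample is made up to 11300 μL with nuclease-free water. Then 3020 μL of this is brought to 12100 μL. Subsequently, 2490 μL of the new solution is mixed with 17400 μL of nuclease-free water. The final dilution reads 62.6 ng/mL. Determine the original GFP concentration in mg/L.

Overall dilution factor = 200 × 4.007 × 7.988 = 6401.
Original = 62.6 ng/mL × 6401 = 4.01 × 10⁵ ng/mL = 401 mg/L.

401 mg/L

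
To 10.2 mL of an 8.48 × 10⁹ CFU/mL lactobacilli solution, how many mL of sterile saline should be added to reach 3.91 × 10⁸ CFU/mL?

211 mL

V₂ = C₁V₁/C₂ = 8.48 × 10⁹ × 10.2 / 3.91 × 10⁸ = 221 mL.
Diluent to add = V₂ − V₁ = 221 − 10.2 = 211 mL.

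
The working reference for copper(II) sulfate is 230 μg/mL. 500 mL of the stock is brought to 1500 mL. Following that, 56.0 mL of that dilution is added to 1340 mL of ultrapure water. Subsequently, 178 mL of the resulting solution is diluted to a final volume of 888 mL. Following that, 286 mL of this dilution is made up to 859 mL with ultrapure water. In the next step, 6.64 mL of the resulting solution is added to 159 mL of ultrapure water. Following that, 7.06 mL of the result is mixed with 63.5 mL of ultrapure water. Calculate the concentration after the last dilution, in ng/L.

823 ng/L

Overall dilution factor = 3 × 24.93 × 4.989 × 3.003 × 24.95 × 9.994 = 2.79 × 10⁵.
230 μg/mL / 2.79 × 10⁵ = 8.23 × 10⁻⁴ μg/mL = 823 ng/L.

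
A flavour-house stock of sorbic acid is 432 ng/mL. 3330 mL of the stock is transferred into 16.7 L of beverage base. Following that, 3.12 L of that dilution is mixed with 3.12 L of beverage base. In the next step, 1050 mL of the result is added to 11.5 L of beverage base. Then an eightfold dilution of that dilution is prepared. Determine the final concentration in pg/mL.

376 pg/mL

Overall dilution factor = 6.015 × 2 × 11.95 × 8 = 1150.
432 ng/mL / 1150 = 0.376 ng/mL = 376 pg/mL.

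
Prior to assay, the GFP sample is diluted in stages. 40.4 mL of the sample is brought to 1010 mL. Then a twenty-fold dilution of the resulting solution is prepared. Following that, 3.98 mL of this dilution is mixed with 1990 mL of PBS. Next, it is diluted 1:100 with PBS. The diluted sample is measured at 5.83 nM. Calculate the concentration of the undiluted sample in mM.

Overall dilution factor = 25 × 20 × 501 × 100 = 2.50 × 10⁷.
Original = 5.83 nM × 2.50 × 10⁷ = 1.46 × 10⁸ nM = 146 mM.

146 mM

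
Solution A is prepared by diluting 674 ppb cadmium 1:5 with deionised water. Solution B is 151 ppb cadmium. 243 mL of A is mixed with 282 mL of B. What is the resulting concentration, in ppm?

C_A = 674 ppb / 5 = 135 ppb.
C_mix = (C_A·V_A + C_B·V_B)/(V_A + V_B) = (135×243 + 151×282) / 525.0 = 144 ppb = 0.144 ppm.

0.144 ppm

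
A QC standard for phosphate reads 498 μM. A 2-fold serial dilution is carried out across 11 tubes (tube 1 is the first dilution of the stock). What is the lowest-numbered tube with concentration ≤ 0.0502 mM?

tube 4

Tube n has concentration 498 μM / 2ⁿ.
Need 2ⁿ ≥ 498 μM / 0.0502 mM = 9.92, so n ≥ 3.31.
First such tube: n = 4.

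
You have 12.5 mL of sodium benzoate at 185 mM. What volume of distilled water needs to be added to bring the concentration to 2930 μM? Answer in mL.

777 mL

2930 μM = 2.93 mM.
V₂ = C₁V₁/C₂ = 185 × 12.5 / 2.93 = 789 mL.
Diluent to add = V₂ − V₁ = 789 − 12.5 = 777 mL.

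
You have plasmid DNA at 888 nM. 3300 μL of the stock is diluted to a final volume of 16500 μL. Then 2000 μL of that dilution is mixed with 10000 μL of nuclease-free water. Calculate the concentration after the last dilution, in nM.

Overall dilution factor = 5 × 6 = 30.0.
888 nM / 30.0 = 29.6 nM.

29.6 nM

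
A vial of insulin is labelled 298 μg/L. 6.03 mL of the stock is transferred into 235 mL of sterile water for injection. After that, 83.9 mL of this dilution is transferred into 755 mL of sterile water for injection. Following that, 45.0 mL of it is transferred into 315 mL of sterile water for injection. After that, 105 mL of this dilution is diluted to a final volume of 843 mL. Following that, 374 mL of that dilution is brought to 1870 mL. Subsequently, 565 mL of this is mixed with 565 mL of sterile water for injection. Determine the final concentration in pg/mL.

Overall dilution factor = 39.97 × 9.999 × 8 × 8.029 × 5 × 2 = 2.57 × 10⁵.
298 μg/L / 2.57 × 10⁵ = 1.16 × 10⁻³ μg/L = 1.16 pg/mL.

1.16 pg/mL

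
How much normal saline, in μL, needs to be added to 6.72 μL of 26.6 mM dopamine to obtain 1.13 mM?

V₂ = C₁V₁/C₂ = 26.6 × 6.72 / 1.13 = 158 μL.
Diluent to add = V₂ − V₁ = 158 − 6.72 = 151 μL.

151 μL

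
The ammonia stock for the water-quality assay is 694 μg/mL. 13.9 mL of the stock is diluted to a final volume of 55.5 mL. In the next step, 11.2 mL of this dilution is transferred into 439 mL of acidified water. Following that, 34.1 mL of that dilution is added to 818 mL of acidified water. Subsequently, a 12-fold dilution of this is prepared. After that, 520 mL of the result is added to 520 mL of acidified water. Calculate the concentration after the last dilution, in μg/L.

Overall dilution factor = 3.993 × 40.20 × 24.99 × 12 × 2 = 9.63 × 10⁴.
694 μg/mL / 9.63 × 10⁴ = 7.21 × 10⁻³ μg/mL = 7.21 μg/L.

7.21 μg/L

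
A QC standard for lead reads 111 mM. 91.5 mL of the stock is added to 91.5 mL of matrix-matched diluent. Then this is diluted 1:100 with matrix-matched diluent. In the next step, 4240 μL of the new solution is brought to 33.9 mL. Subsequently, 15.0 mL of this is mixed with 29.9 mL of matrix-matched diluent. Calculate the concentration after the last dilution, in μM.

Overall dilution factor = 2 × 100 × 7.995 × 2.993 = 4787.
111 mM / 4787 = 0.0232 mM = 23.2 μM.

23.2 μM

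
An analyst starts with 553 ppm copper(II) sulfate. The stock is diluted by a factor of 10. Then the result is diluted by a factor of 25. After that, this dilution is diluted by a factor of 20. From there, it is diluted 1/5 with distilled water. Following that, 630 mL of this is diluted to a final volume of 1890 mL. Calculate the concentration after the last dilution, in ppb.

7.37 ppb

Overall dilution factor = 10 × 25 × 20 × 5 × 3 = 7.50 × 10⁴.
553 ppm / 7.50 × 10⁴ = 7.37 × 10⁻³ ppm = 7.37 ppb.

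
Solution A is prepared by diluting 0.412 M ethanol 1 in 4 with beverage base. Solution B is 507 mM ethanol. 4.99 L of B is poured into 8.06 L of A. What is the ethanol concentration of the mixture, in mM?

C_A = 0.412 M / 4 = 0.103 M.
C_B = 507 mM = 0.507 M.
C_mix = (C_A·V_A + C_B·V_B)/(V_A + V_B) = (0.103×8.06 + 0.507×4.99) / 13.05 = 0.257 M = 257 mM.

257 mM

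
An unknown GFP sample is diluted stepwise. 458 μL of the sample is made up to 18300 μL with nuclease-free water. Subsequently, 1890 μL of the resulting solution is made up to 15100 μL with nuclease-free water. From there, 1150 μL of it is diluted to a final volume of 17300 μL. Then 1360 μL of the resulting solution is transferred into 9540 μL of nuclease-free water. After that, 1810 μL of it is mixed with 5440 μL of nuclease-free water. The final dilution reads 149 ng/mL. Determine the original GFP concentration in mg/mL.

Overall dilution factor = 39.96 × 7.989 × 15.04 × 8.015 × 4.006 = 1.54 × 10⁵.
Original = 149 ng/mL × 1.54 × 10⁵ = 2.30 × 10⁷ ng/mL = 23.0 mg/mL.

23.0 mg/mL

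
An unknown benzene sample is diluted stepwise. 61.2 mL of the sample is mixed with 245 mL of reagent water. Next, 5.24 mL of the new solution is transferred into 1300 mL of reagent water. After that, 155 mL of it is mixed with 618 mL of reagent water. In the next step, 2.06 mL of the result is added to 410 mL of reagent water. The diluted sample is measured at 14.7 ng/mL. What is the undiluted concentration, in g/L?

Overall dilution factor = 5.003 × 249.1 × 4.987 × 200.0 = 1.24 × 10⁶.
Original = 14.7 ng/mL × 1.24 × 10⁶ = 1.83 × 10⁷ ng/mL = 18.3 g/L.

18.3 g/L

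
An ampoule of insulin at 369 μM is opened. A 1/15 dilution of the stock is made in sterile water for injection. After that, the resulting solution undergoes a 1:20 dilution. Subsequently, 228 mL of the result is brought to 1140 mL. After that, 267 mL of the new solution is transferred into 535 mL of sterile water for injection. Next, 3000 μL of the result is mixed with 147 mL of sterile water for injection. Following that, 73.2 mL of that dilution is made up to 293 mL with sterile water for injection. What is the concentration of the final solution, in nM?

0.409 nM

Overall dilution factor = 15 × 20 × 5 × 3.004 × 50 × 4.003 = 9.02 × 10⁵.
369 μM / 9.02 × 10⁵ = 4.09 × 10⁻⁴ μM = 0.409 nM.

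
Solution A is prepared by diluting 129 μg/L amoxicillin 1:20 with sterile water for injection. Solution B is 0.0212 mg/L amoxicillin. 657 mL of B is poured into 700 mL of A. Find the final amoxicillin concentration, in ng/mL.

13.6 ng/mL

C_A = 129 μg/L / 20 = 6.45 μg/L.
C_B = 0.0212 mg/L = 21.2 μg/L.
C_mix = (C_A·V_A + C_B·V_B)/(V_A + V_B) = (6.45×700 + 21.2×657) / 1357 = 13.6 μg/L = 13.6 ng/mL.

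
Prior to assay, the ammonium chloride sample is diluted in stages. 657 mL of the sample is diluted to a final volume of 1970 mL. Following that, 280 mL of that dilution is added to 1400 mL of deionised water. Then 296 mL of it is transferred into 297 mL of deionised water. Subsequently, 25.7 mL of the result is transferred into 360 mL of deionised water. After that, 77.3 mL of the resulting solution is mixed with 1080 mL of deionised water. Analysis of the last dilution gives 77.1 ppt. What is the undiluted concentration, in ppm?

0.624 ppm

Overall dilution factor = 2.998 × 6 × 2.003 × 15.01 × 14.97 = 8098.
Original = 77.1 ppt × 8098 = 6.24 × 10⁵ ppt = 0.624 ppm.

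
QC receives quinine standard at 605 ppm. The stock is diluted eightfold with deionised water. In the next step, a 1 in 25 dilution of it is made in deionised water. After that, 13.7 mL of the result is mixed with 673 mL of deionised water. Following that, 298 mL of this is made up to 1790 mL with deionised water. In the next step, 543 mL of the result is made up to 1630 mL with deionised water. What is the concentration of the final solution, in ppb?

Overall dilution factor = 8 × 25 × 50.12 × 6.007 × 3.002 = 1.81 × 10⁵.
605 ppm / 1.81 × 10⁵ = 3.35 × 10⁻³ ppm = 3.35 ppb.

3.35 ppb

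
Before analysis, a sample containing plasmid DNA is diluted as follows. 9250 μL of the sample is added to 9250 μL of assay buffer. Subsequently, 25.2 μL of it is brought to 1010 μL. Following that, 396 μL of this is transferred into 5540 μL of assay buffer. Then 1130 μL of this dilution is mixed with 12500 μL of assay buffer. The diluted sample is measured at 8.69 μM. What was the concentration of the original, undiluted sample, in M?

0.126 M

Overall dilution factor = 2 × 40.08 × 14.99 × 12.06 = 1.45 × 10⁴.
Original = 8.69 μM × 1.45 × 10⁴ = 1.26 × 10⁵ μM = 0.126 M.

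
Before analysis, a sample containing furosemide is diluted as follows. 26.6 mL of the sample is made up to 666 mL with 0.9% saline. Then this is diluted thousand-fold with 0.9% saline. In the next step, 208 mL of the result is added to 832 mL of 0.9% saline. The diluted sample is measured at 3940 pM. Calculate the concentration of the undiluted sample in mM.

Overall dilution factor = 25.04 × 1000 × 5 = 1.25 × 10⁵.
Original = 3940 pM × 1.25 × 10⁵ = 4.93 × 10⁸ pM = 0.493 mM.

0.493 mM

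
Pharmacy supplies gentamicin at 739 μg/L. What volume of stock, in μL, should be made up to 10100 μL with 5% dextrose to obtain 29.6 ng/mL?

29.6 ng/mL = 29.6 μg/L.
V₁ = C₂V₂/C₁ = 29.6 × 10100 / 739 = 405 μL.

405 μL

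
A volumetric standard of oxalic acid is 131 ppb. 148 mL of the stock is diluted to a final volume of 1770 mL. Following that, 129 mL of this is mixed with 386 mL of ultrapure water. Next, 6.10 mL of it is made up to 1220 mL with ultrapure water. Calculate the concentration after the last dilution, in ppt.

Overall dilution factor = 11.96 × 3.992 × 200 = 9549.
131 ppb / 9549 = 0.0137 ppb = 13.7 ppt.

13.7 ppt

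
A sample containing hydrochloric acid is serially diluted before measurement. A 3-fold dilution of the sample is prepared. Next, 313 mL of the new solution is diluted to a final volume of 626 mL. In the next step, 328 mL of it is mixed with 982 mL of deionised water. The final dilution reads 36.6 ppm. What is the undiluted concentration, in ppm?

877 ppm

Overall dilution factor = 3 × 2 × 3.994 = 24.0.
Original = 36.6 ppm × 24.0 = 877 ppm.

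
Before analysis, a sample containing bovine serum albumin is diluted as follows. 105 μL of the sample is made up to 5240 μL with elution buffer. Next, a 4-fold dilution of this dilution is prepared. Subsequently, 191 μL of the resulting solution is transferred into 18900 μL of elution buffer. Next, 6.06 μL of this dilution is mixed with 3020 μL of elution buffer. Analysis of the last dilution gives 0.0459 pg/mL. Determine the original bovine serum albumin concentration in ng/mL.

Overall dilution factor = 49.90 × 4 × 99.95 × 499.3 = 9.96 × 10⁶.
Original = 0.0459 pg/mL × 9.96 × 10⁶ = 4.57 × 10⁵ pg/mL = 457 ng/mL.

457 ng/mL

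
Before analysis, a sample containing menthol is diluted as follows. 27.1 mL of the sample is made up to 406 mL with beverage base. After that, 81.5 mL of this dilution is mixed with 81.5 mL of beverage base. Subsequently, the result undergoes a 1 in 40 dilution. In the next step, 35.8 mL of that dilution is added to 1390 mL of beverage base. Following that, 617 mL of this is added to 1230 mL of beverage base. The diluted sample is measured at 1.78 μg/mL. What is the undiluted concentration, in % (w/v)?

25.4 % (w/v)

Overall dilution factor = 14.98 × 2 × 40 × 39.83 × 2.994 = 1.43 × 10⁵.
Original = 1.78 μg/mL × 1.43 × 10⁵ = 2.54 × 10⁵ μg/mL = 25.4 % (w/v).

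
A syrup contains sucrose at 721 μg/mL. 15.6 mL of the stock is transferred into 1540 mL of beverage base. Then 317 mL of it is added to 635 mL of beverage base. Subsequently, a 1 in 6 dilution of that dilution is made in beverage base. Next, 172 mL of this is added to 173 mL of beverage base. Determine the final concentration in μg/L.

200 μg/L

Overall dilution factor = 99.72 × 3.003 × 6 × 2.006 = 3604.
721 μg/mL / 3604 = 0.200 μg/mL = 200 μg/L.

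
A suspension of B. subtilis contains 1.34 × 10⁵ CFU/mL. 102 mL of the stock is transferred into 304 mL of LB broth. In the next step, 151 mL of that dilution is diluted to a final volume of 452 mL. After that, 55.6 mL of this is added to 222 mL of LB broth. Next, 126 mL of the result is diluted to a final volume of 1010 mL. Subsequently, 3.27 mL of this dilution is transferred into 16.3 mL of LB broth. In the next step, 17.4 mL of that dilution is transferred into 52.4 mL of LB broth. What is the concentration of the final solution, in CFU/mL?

Overall dilution factor = 3.980 × 2.993 × 4.993 × 8.016 × 5.985 × 4.011 = 1.14 × 10⁴.
1.34 × 10⁵ CFU/mL / 1.14 × 10⁴ = 11.7 CFU/mL.

11.7 CFU/mL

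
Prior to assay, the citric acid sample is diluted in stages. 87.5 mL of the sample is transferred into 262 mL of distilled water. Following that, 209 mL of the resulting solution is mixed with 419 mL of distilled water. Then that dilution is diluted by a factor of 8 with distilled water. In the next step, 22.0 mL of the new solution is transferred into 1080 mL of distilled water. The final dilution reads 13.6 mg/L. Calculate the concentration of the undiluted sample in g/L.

65.4 g/L

Overall dilution factor = 3.994 × 3.005 × 8 × 50.09 = 4810.
Original = 13.6 mg/L × 4810 = 6.54 × 10⁴ mg/L = 65.4 g/L.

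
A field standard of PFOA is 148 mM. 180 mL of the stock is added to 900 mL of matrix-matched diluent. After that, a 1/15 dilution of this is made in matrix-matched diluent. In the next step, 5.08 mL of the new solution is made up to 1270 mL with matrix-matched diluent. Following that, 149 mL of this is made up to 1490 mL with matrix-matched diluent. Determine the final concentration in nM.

658 nM

Overall dilution factor = 6 × 15 × 250 × 10 = 2.25 × 10⁵.
148 mM / 2.25 × 10⁵ = 6.58 × 10⁻⁴ mM = 658 nM.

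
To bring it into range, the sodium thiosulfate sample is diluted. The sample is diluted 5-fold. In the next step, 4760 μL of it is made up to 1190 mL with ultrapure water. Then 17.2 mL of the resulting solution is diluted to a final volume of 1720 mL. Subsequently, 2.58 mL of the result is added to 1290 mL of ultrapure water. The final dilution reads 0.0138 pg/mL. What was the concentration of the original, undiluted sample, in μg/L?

864 μg/L

Overall dilution factor = 5 × 250 × 100 × 501 = 6.26 × 10⁷.
Original = 0.0138 pg/mL × 6.26 × 10⁷ = 8.64 × 10⁵ pg/mL = 864 μg/L.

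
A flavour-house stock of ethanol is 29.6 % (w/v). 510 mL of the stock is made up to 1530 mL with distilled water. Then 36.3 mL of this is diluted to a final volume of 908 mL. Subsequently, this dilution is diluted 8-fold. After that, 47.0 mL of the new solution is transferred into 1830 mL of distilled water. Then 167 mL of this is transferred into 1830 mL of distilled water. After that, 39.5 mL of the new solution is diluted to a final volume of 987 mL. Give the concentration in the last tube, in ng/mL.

41.3 ng/mL

Overall dilution factor = 3 × 25.01 × 8 × 39.94 × 11.96 × 24.99 = 7.16 × 10⁶.
29.6 % (w/v) / 7.16 × 10⁶ = 4.13 × 10⁻⁶ % (w/v) = 41.3 ng/mL.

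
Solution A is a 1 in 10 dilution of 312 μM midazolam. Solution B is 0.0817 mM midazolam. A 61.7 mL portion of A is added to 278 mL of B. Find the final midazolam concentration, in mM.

0.0725 mM

C_A = 312 μM / 10 = 31.2 μM.
C_B = 0.0817 mM = 81.7 μM.
C_mix = (C_A·V_A + C_B·V_B)/(V_A + V_B) = (31.2×61.7 + 81.7×278) / 339.7 = 72.5 μM = 0.0725 mM.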